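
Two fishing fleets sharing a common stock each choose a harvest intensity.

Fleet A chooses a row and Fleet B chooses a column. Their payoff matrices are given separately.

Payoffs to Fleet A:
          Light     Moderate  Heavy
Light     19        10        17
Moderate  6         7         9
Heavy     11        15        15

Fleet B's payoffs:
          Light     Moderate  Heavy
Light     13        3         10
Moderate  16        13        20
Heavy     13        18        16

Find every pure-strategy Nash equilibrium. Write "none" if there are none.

(Light, Light) and (Heavy, Moderate)

Fleet A against Light: payoffs 19, 6, 11 → best response Light.
Fleet A against Moderate: payoffs 10, 7, 15 → best response Heavy.
Fleet A against Heavy: payoffs 17, 9, 15 → best response Light.
Fleet B against Light: payoffs 13, 3, 10 → best response Light.
Fleet B against Moderate: payoffs 16, 13, 20 → best response Heavy.
Fleet B against Heavy: payoffs 13, 18, 16 → best response Moderate.
Mutual best responses: (Light, Light); (Heavy, Moderate).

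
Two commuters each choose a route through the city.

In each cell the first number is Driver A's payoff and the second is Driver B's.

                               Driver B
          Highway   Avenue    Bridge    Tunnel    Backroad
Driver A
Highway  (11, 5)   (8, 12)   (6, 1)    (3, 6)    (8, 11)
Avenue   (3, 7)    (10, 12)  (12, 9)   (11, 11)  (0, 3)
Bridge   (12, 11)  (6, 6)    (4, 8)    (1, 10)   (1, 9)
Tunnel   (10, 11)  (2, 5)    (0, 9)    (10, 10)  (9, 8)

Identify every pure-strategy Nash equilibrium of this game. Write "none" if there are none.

The pure Nash equilibria are (Avenue, Avenue); (Bridge, Highway).

For each strategy profile, look for a profitable unilateral deviation.
(Highway, Highway): Driver A can switch to Bridge (11 → 12). Not NE.
(Highway, Avenue): Driver A can switch to Avenue (8 → 10). Not NE.
(Highway, Bridge): Driver A can switch to Avenue (6 → 12). Not NE.
(Highway, Tunnel): Driver A can switch to Avenue (3 → 11). Not NE.
(Highway, Backroad): Driver A can switch to Tunnel (8 → 9). Not NE.
(Avenue, Highway): Driver A can switch to Highway (3 → 11). Not NE.
(Avenue, Avenue): Driver A gets 10, best alternative 8; Driver B gets 12, best alternative 11. No profitable deviation — NE.
(Avenue, Bridge): Driver B can switch to Avenue (9 → 12). Not NE.
(Avenue, Tunnel): Driver B can switch to Avenue (11 → 12). Not NE.
(Bridge, Highway): Driver A gets 12, best alternative 11; Driver B gets 11, best alternative 10. No profitable deviation — NE.
(The remaining 10 profiles each have a profitable deviation by the same check.)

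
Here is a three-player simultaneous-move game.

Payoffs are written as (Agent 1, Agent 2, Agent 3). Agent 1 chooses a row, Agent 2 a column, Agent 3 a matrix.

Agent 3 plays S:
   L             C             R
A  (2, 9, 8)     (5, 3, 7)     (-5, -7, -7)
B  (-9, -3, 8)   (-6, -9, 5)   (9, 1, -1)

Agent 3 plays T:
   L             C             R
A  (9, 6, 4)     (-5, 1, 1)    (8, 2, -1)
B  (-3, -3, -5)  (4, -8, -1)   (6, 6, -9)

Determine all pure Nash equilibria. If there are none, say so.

The pure Nash equilibria are (A, L, S) and (B, R, S).

Agent 1 against (L, S): payoffs 2, -9 → best response A.
Agent 1 against (L, T): payoffs 9, -3 → best response A.
Agent 1 against (C, S): payoffs 5, -6 → best response A.
Agent 1 against (C, T): payoffs -5, 4 → best response B.
Agent 1 against (R, S): payoffs -5, 9 → best response B.
Agent 1 against (R, T): payoffs 8, 6 → best response A.
Agent 2 against (A, S): payoffs 9, 3, -7 → best response L.
Agent 2 against (A, T): payoffs 6, 1, 2 → best response L.
Agent 2 against (B, S): payoffs -3, -9, 1 → best response R.
Agent 2 against (B, T): payoffs -3, -8, 6 → best response R.
Agent 3 against (A, L): payoffs 8, 4 → best response S.
Agent 3 against (A, C): payoffs 7, 1 → best response S.
Agent 3 against (A, R): payoffs -7, -1 → best response T.
Agent 3 against (B, L): payoffs 8, -5 → best response S.
Agent 3 against (B, C): payoffs 5, -1 → best response S.
Agent 3 against (B, R): payoffs -1, -9 → best response S.
Mutual best responses: (A, L, S); (B, R, S).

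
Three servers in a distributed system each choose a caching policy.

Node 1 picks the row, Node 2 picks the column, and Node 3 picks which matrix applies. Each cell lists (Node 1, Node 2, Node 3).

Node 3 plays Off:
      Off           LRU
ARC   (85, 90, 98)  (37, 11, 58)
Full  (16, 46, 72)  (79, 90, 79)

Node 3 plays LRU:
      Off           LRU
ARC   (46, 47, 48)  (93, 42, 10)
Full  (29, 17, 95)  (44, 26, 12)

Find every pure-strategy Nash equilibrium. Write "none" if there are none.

(ARC, Off, Off) and (Full, LRU, Off)

Node 1 against (Off, Off): payoffs 85, 16 → best response ARC.
Node 1 against (Off, LRU): payoffs 46, 29 → best response ARC.
Node 1 against (LRU, Off): payoffs 37, 79 → best response Full.
Node 1 against (LRU, LRU): payoffs 93, 44 → best response ARC.
Node 2 against (ARC, Off): payoffs 90, 11 → best response Off.
Node 2 against (ARC, LRU): payoffs 47, 42 → best response Off.
Node 2 against (Full, Off): payoffs 46, 90 → best response LRU.
Node 2 against (Full, LRU): payoffs 17, 26 → best response LRU.
Node 3 against (ARC, Off): payoffs 98, 48 → best response Off.
Node 3 against (ARC, LRU): payoffs 58, 10 → best response Off.
Node 3 against (Full, Off): payoffs 72, 95 → best response LRU.
Node 3 against (Full, LRU): payoffs 79, 12 → best response Off.
Mutual best responses: (ARC, Off, Off); (Full, LRU, Off).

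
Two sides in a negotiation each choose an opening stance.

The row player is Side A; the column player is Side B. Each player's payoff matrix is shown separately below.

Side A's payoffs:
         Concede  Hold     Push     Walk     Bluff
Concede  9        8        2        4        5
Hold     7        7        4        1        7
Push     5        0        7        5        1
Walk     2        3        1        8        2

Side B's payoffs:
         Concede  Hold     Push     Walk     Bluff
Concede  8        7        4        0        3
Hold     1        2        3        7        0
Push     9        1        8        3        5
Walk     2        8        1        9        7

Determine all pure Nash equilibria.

Side A against Concede: payoffs 9, 7, 5, 2 → best response Concede.
Side A against Hold: payoffs 8, 7, 0, 3 → best response Concede.
Side A against Push: payoffs 2, 4, 7, 1 → best response Push.
Side A against Walk: payoffs 4, 1, 5, 8 → best response Walk.
Side A against Bluff: payoffs 5, 7, 1, 2 → best response Hold.
Side B against Concede: payoffs 8, 7, 4, 0, 3 → best response Concede.
Side B against Hold: payoffs 1, 2, 3, 7, 0 → best response Walk.
Side B against Push: payoffs 9, 1, 8, 3, 5 → best response Concede.
Side B against Walk: payoffs 2, 8, 1, 9, 7 → best response Walk.
Mutual best responses: (Concede, Concede); (Walk, Walk).

The pure Nash equilibria are (Concede, Concede), (Walk, Walk).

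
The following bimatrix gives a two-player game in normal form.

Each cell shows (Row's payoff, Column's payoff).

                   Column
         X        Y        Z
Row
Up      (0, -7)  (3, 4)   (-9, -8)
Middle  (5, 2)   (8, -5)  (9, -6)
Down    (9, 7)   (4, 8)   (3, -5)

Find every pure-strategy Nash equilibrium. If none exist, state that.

Row against X: payoffs 0, 5, 9 → best response Down.
Row against Y: payoffs 3, 8, 4 → best response Middle.
Row against Z: payoffs -9, 9, 3 → best response Middle.
Column against Up: payoffs -7, 4, -8 → best response Y.
Column against Middle: payoffs 2, -5, -6 → best response X.
Column against Down: payoffs 7, 8, -5 → best response Y.
No profile is a mutual best response for all players.

No pure-strategy Nash equilibrium.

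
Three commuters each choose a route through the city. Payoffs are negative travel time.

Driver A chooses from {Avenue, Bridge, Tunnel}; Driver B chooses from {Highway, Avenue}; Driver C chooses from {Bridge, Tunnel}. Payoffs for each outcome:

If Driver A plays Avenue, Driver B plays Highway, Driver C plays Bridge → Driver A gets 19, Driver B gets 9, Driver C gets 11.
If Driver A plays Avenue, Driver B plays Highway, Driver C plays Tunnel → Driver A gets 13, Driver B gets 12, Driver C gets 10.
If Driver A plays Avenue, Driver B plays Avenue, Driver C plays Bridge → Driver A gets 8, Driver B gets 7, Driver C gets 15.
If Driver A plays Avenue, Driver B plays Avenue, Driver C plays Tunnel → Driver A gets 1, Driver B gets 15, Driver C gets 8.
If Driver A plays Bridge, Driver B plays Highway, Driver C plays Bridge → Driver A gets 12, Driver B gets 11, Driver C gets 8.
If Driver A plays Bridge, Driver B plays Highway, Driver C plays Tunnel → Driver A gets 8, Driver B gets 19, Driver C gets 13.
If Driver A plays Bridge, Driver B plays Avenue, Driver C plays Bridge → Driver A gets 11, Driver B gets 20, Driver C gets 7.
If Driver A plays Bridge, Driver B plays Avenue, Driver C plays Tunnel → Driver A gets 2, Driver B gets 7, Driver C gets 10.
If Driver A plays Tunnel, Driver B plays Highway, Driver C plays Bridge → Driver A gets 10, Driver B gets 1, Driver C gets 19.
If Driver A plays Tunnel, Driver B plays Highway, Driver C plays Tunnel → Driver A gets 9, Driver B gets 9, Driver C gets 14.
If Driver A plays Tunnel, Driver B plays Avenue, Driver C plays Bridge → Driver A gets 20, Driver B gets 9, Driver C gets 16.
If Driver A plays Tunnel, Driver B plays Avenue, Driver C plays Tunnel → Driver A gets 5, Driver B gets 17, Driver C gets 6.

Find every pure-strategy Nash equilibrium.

Driver A against (Highway, Bridge): payoffs 19, 12, 10 → best response Avenue.
Driver A against (Highway, Tunnel): payoffs 13, 8, 9 → best response Avenue.
Driver A against (Avenue, Bridge): payoffs 8, 11, 20 → best response Tunnel.
Driver A against (Avenue, Tunnel): payoffs 1, 2, 5 → best response Tunnel.
Driver B against (Avenue, Bridge): payoffs 9, 7 → best response Highway.
Driver B against (Avenue, Tunnel): payoffs 12, 15 → best response Avenue.
Driver B against (Bridge, Bridge): payoffs 11, 20 → best response Avenue.
Driver B against (Bridge, Tunnel): payoffs 19, 7 → best response Highway.
Driver B against (Tunnel, Bridge): payoffs 1, 9 → best response Avenue.
Driver B against (Tunnel, Tunnel): payoffs 9, 17 → best response Avenue.
Driver C against (Avenue, Highway): payoffs 11, 10 → best response Bridge.
Driver C against (Avenue, Avenue): payoffs 15, 8 → best response Bridge.
Driver C against (Bridge, Highway): payoffs 8, 13 → best response Tunnel.
Driver C against (Bridge, Avenue): payoffs 7, 10 → best response Tunnel.
Driver C against (Tunnel, Highway): payoffs 19, 14 → best response Bridge.
Driver C against (Tunnel, Avenue): payoffs 16, 6 → best response Bridge.
Mutual best responses: (Avenue, Highway, Bridge); (Tunnel, Avenue, Bridge).

(Avenue, Highway, Bridge) and (Tunnel, Avenue, Bridge)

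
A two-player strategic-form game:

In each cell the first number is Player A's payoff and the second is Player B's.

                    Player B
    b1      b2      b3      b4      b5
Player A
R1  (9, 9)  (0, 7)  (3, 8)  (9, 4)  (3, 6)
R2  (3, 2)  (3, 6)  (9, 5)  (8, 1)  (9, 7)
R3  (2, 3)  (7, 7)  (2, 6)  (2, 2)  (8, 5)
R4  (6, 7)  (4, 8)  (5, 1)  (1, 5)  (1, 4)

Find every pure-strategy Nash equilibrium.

For each player, find the best response to each opponent profile; mutual best responses are the pure NE.
Player A against b1: payoffs 9, 3, 2, 6 → best response R1.
Player A against b2: payoffs 0, 3, 7, 4 → best response R3.
Player A against b3: payoffs 3, 9, 2, 5 → best response R2.
Player A against b4: payoffs 9, 8, 2, 1 → best response R1.
Player A against b5: payoffs 3, 9, 8, 1 → best response R2.
Player B against R1: payoffs 9, 7, 8, 4, 6 → best response b1.
Player B against R2: payoffs 2, 6, 5, 1, 7 → best response b5.
Player B against R3: payoffs 3, 7, 6, 2, 5 → best response b2.
Player B against R4: payoffs 7, 8, 1, 5, 4 → best response b2.
Mutual best responses: (R1, b1); (R2, b5); (R3, b2).

(R1, b1), (R2, b5), (R3, b2)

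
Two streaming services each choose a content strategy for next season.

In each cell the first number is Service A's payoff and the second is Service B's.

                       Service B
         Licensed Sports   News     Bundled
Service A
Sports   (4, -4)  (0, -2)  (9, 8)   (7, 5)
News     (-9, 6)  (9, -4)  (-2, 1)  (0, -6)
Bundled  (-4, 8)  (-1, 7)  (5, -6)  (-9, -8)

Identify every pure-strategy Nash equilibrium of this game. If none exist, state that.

Service A against Licensed: payoffs 4, -9, -4 → best response Sports.
Service A against Sports: payoffs 0, 9, -1 → best response News.
Service A against News: payoffs 9, -2, 5 → best response Sports.
Service A against Bundled: payoffs 7, 0, -9 → best response Sports.
Service B against Sports: payoffs -4, -2, 8, 5 → best response News.
Service B against News: payoffs 6, -4, 1, -6 → best response Licensed.
Service B against Bundled: payoffs 8, 7, -6, -8 → best response Licensed.
Mutual best responses: (Sports, News).

The unique pure-strategy Nash equilibrium is (Sports, News).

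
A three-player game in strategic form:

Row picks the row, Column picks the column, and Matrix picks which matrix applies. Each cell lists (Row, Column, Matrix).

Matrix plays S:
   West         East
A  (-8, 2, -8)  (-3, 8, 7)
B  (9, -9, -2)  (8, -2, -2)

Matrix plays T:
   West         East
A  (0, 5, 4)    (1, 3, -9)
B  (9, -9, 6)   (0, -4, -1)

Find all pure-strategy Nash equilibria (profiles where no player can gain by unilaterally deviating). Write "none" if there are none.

none

For each player, find the best response to each opponent profile; mutual best responses are the pure NE.
Row against (West, S): payoffs -8, 9 → best response B.
Row against (West, T): payoffs 0, 9 → best response B.
Row against (East, S): payoffs -3, 8 → best response B.
Row against (East, T): payoffs 1, 0 → best response A.
Column against (A, S): payoffs 2, 8 → best response East.
Column against (A, T): payoffs 5, 3 → best response West.
Column against (B, S): payoffs -9, -2 → best response East.
Column against (B, T): payoffs -9, -4 → best response East.
Matrix against (A, West): payoffs -8, 4 → best response T.
Matrix against (A, East): payoffs 7, -9 → best response S.
Matrix against (B, West): payoffs -2, 6 → best response T.
Matrix against (B, East): payoffs -2, -1 → best response T.
No profile is a mutual best response for all players.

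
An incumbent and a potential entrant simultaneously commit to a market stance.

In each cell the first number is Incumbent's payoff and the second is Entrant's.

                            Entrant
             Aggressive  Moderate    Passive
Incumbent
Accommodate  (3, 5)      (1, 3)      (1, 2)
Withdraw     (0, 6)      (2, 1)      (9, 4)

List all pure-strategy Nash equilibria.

(Accommodate, Aggressive)

Mark each player's best response to every combination of opponents' strategies; a profile where every player is best-responding is a pure Nash equilibrium.
Incumbent against Aggressive: payoffs 3, 0 → best response Accommodate.
Incumbent against Moderate: payoffs 1, 2 → best response Withdraw.
Incumbent against Passive: payoffs 1, 9 → best response Withdraw.
Entrant against Accommodate: payoffs 5, 3, 2 → best response Aggressive.
Entrant against Withdraw: payoffs 6, 1, 4 → best response Aggressive.
Mutual best responses: (Accommodate, Aggressive).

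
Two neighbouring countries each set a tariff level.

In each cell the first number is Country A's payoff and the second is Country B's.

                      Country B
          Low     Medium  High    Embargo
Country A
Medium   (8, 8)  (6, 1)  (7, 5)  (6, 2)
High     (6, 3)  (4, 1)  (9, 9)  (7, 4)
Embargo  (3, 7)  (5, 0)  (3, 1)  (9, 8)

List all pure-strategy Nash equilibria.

Mark each player's best response to every combination of opponents' strategies; a profile where every player is best-responding is a pure Nash equilibrium.
Country A against Low: payoffs 8, 6, 3 → best response Medium.
Country A against Medium: payoffs 6, 4, 5 → best response Medium.
Country A against High: payoffs 7, 9, 3 → best response High.
Country A against Embargo: payoffs 6, 7, 9 → best response Embargo.
Country B against Medium: payoffs 8, 1, 5, 2 → best response Low.
Country B against High: payoffs 3, 1, 9, 4 → best response High.
Country B against Embargo: payoffs 7, 0, 1, 8 → best response Embargo.
Mutual best responses: (Medium, Low); (High, High); (Embargo, Embargo).

Pure-strategy Nash equilibria: (Medium, Low) and (High, High) and (Embargo, Embargo)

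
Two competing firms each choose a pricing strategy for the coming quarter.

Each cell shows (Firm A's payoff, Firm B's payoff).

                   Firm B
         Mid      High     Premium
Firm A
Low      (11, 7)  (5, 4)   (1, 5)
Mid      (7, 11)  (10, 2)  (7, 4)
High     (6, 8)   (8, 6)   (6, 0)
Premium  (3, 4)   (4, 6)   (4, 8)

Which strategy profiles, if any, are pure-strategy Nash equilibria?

Firm A against Mid: payoffs 11, 7, 6, 3 → best response Low.
Firm A against High: payoffs 5, 10, 8, 4 → best response Mid.
Firm A against Premium: payoffs 1, 7, 6, 4 → best response Mid.
Firm B against Low: payoffs 7, 4, 5 → best response Mid.
Firm B against Mid: payoffs 11, 2, 4 → best response Mid.
Firm B against High: payoffs 8, 6, 0 → best response Mid.
Firm B against Premium: payoffs 4, 6, 8 → best response Premium.
Mutual best responses: (Low, Mid).

(Low, Mid)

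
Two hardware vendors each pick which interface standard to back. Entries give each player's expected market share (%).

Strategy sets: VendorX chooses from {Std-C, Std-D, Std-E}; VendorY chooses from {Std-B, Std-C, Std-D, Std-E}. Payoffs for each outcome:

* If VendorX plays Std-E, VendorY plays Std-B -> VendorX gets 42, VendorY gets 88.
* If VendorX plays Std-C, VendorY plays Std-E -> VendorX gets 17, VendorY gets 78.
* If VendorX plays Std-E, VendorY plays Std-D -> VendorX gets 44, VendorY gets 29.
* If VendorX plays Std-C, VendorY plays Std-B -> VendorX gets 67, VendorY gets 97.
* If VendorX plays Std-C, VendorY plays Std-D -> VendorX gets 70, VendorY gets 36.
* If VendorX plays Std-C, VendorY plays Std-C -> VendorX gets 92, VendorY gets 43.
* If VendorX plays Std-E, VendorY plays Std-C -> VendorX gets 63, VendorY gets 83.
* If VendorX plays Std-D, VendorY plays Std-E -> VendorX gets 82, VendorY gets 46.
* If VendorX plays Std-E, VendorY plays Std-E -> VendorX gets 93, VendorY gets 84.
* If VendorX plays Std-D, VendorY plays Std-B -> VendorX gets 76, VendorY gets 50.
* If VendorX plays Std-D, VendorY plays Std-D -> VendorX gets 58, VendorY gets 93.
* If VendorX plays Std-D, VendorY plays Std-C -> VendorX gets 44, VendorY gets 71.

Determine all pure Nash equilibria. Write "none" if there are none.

This game has no pure Nash equilibrium.

(Std-C, Std-B): VendorX can switch to Std-D (67 → 76). Not NE.
(Std-C, Std-C): VendorY can switch to Std-B (43 → 97). Not NE.
(Std-C, Std-D): VendorY can switch to Std-B (36 → 97). Not NE.
(Std-C, Std-E): VendorX can switch to Std-D (17 → 82). Not NE.
(Std-D, Std-B): VendorY can switch to Std-C (50 → 71). Not NE.
(Std-D, Std-C): VendorX can switch to Std-C (44 → 92). Not NE.
(Std-D, Std-D): VendorX can switch to Std-C (58 → 70). Not NE.
(Std-D, Std-E): VendorX can switch to Std-E (82 → 93). Not NE.
(Std-E, Std-B): VendorX can switch to Std-C (42 → 67). Not NE.
(Std-E, Std-C): VendorX can switch to Std-C (63 → 92). Not NE.
(The remaining 2 profiles each have a profitable deviation by the same check.)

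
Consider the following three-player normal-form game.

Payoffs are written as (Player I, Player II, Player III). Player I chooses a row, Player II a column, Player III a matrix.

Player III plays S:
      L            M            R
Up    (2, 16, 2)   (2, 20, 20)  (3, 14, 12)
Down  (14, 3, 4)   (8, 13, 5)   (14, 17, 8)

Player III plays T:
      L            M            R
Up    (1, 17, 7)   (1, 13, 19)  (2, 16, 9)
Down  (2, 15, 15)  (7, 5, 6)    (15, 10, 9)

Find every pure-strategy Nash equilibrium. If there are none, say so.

Mark each player's best response to every combination of opponents' strategies; a profile where every player is best-responding is a pure Nash equilibrium.
Player I against (L, S): payoffs 2, 14 → best response Down.
Player I against (L, T): payoffs 1, 2 → best response Down.
Player I against (M, S): payoffs 2, 8 → best response Down.
Player I against (M, T): payoffs 1, 7 → best response Down.
Player I against (R, S): payoffs 3, 14 → best response Down.
Player I against (R, T): payoffs 2, 15 → best response Down.
Player II against (Up, S): payoffs 16, 20, 14 → best response M.
Player II against (Up, T): payoffs 17, 13, 16 → best response L.
Player II against (Down, S): payoffs 3, 13, 17 → best response R.
Player II against (Down, T): payoffs 15, 5, 10 → best response L.
Player III against (Up, L): payoffs 2, 7 → best response T.
Player III against (Up, M): payoffs 20, 19 → best response S.
Player III against (Up, R): payoffs 12, 9 → best response S.
Player III against (Down, L): payoffs 4, 15 → best response T.
Player III against (Down, M): payoffs 5, 6 → best response T.
Player III against (Down, R): payoffs 8, 9 → best response T.
Mutual best responses: (Down, L, T).

The unique pure-strategy Nash equilibrium is (Down, L, T).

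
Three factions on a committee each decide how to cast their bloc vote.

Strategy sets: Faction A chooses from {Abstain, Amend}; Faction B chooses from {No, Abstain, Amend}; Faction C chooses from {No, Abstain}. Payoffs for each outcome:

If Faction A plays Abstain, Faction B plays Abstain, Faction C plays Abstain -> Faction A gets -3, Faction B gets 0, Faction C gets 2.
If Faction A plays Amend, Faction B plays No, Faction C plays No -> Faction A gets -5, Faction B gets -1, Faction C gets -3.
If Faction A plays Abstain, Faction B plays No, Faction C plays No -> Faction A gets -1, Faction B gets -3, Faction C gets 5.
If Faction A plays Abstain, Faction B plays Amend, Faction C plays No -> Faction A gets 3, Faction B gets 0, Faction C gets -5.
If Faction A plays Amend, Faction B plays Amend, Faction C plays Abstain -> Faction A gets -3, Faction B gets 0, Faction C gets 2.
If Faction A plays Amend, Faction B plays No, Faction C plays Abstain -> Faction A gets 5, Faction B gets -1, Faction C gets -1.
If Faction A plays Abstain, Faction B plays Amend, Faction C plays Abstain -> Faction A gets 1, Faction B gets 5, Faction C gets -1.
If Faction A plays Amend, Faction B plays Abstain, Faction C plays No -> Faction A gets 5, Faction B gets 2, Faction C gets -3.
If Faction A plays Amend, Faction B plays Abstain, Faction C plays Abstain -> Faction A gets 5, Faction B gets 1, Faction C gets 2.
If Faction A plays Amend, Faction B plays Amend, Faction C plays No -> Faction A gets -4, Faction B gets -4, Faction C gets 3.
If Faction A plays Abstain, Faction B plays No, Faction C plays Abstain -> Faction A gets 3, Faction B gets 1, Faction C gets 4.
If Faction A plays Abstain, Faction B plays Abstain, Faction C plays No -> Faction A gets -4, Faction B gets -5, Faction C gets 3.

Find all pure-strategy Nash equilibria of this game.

(Abstain, No, No): Faction B can switch to Amend (-3 → 0). Not NE.
(Abstain, No, Abstain): Faction A can switch to Amend (3 → 5). Not NE.
(Abstain, Abstain, No): Faction A can switch to Amend (-4 → 5). Not NE.
(Abstain, Abstain, Abstain): Faction A can switch to Amend (-3 → 5). Not NE.
(Abstain, Amend, No): Faction C can switch to Abstain (-5 → -1). Not NE.
(Abstain, Amend, Abstain): Faction A gets 1, best alternative -3; Faction B gets 5, best alternative 1; Faction C gets -1, best alternative -5. No profitable deviation — NE.
(Amend, No, No): Faction A can switch to Abstain (-5 → -1). Not NE.
(Amend, No, Abstain): Faction B can switch to Abstain (-1 → 1). Not NE.
(Amend, Abstain, No): Faction C can switch to Abstain (-3 → 2). Not NE.
(Amend, Abstain, Abstain): Faction A gets 5, best alternative -3; Faction B gets 1, best alternative 0; Faction C gets 2, best alternative -3. No profitable deviation — NE.
(Amend, Amend, No): Faction A can switch to Abstain (-4 → 3). Not NE.
(Amend, Amend, Abstain): Faction A can switch to Abstain (-3 → 1). Not NE.

The pure Nash equilibria are (Abstain, Amend, Abstain), (Amend, Abstain, Abstain).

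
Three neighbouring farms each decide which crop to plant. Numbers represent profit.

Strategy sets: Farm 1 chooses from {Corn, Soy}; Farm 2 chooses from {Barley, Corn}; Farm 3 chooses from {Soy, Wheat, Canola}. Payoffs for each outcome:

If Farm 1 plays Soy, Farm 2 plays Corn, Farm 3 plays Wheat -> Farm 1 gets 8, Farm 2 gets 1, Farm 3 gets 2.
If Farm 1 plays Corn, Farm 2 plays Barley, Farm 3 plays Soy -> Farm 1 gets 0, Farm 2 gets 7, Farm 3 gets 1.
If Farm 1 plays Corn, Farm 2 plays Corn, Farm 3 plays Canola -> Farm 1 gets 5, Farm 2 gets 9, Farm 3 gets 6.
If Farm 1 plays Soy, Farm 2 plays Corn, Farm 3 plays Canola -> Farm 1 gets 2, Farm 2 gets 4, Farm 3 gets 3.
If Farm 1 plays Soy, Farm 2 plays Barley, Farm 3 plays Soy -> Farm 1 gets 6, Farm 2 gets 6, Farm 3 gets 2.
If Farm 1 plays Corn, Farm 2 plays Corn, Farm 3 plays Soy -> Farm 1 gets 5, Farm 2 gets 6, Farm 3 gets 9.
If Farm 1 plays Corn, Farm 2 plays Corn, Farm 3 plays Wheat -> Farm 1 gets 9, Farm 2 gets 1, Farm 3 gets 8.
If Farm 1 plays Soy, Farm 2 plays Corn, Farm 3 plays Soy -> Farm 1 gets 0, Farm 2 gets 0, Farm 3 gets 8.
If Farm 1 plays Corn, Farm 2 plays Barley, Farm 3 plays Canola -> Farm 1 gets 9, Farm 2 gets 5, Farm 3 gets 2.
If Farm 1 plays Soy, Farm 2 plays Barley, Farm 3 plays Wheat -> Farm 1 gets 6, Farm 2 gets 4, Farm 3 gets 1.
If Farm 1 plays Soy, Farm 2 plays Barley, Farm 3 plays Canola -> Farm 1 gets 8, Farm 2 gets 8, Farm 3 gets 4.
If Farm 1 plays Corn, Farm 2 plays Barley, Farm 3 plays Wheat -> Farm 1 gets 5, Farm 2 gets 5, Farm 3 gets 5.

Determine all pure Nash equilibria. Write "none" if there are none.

There is no pure-strategy Nash equilibrium.

(Corn, Barley, Soy): Farm 1 can switch to Soy (0 → 6). Not NE.
(Corn, Barley, Wheat): Farm 1 can switch to Soy (5 → 6). Not NE.
(Corn, Barley, Canola): Farm 2 can switch to Corn (5 → 9). Not NE.
(Corn, Corn, Soy): Farm 2 can switch to Barley (6 → 7). Not NE.
(Corn, Corn, Wheat): Farm 2 can switch to Barley (1 → 5). Not NE.
(Corn, Corn, Canola): Farm 3 can switch to Soy (6 → 9). Not NE.
(Soy, Barley, Soy): Farm 3 can switch to Canola (2 → 4). Not NE.
(Soy, Barley, Wheat): Farm 3 can switch to Soy (1 → 2). Not NE.
(The remaining 4 profiles each have a profitable deviation by the same check.)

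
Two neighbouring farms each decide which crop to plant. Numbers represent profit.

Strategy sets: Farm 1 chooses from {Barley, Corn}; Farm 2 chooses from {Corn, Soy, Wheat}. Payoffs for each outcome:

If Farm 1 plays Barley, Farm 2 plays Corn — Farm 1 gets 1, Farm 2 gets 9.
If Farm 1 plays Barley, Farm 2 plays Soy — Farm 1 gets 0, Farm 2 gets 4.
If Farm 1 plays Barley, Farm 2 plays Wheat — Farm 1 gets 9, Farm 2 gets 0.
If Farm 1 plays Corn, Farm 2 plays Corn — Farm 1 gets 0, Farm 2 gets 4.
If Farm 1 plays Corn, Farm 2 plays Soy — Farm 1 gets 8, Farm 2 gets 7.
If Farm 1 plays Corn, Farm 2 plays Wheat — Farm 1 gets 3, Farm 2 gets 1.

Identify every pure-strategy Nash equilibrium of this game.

The pure Nash equilibria are (Barley, Corn) and (Corn, Soy).

For each strategy profile, look for a profitable unilateral deviation.
(Barley, Corn): Farm 1 gets 1, best alternative 0; Farm 2 gets 9, best alternative 4. No profitable deviation — NE.
(Barley, Soy): Farm 1 can switch to Corn (0 → 8). Not NE.
(Barley, Wheat): Farm 2 can switch to Corn (0 → 9). Not NE.
(Corn, Corn): Farm 1 can switch to Barley (0 → 1). Not NE.
(Corn, Soy): Farm 1 gets 8, best alternative 0; Farm 2 gets 7, best alternative 4. No profitable deviation — NE.
(Corn, Wheat): Farm 1 can switch to Barley (3 → 9). Not NE.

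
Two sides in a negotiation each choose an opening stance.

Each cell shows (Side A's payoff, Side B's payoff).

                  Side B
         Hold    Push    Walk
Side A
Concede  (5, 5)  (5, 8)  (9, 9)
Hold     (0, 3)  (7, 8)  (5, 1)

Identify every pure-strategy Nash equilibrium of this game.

(Concede, Hold): Side B can switch to Push (5 → 8). Not NE.
(Concede, Push): Side A can switch to Hold (5 → 7). Not NE.
(Concede, Walk): Side A gets 9, best alternative 5; Side B gets 9, best alternative 8. No profitable deviation — NE.
(Hold, Hold): Side A can switch to Concede (0 → 5). Not NE.
(Hold, Push): Side A gets 7, best alternative 5; Side B gets 8, best alternative 3. No profitable deviation — NE.
(Hold, Walk): Side A can switch to Concede (5 → 9). Not NE.

The pure Nash equilibria are (Concede, Walk); (Hold, Push).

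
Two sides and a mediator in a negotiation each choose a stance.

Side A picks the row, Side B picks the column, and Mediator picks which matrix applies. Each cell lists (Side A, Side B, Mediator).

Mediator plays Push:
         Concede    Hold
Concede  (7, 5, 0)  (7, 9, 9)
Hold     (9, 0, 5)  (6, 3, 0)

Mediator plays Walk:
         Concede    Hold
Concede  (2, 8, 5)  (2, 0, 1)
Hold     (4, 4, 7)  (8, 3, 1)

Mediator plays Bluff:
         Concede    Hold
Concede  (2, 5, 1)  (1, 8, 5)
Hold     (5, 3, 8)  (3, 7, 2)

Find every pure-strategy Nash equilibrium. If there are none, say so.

Mark each player's best response to every combination of opponents' strategies; a profile where every player is best-responding is a pure Nash equilibrium.
Side A against (Concede, Push): payoffs 7, 9 → best response Hold.
Side A against (Concede, Walk): payoffs 2, 4 → best response Hold.
Side A against (Concede, Bluff): payoffs 2, 5 → best response Hold.
Side A against (Hold, Push): payoffs 7, 6 → best response Concede.
Side A against (Hold, Walk): payoffs 2, 8 → best response Hold.
Side A against (Hold, Bluff): payoffs 1, 3 → best response Hold.
Side B against (Concede, Push): payoffs 5, 9 → best response Hold.
Side B against (Concede, Walk): payoffs 8, 0 → best response Concede.
Side B against (Concede, Bluff): payoffs 5, 8 → best response Hold.
Side B against (Hold, Push): payoffs 0, 3 → best response Hold.
Side B against (Hold, Walk): payoffs 4, 3 → best response Concede.
Side B against (Hold, Bluff): payoffs 3, 7 → best response Hold.
Mediator against (Concede, Concede): payoffs 0, 5, 1 → best response Walk.
Mediator against (Concede, Hold): payoffs 9, 1, 5 → best response Push.
Mediator against (Hold, Concede): payoffs 5, 7, 8 → best response Bluff.
Mediator against (Hold, Hold): payoffs 0, 1, 2 → best response Bluff.
Mutual best responses: (Concede, Hold, Push); (Hold, Hold, Bluff).

The pure Nash equilibria are (Concede, Hold, Push) and (Hold, Hold, Bluff).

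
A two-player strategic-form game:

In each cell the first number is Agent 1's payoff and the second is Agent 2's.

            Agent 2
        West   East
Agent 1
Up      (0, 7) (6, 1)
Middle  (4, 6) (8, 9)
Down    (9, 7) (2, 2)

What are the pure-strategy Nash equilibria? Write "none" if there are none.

(Middle, East), (Down, West)

Agent 1 against West: payoffs 0, 4, 9 → best response Down.
Agent 1 against East: payoffs 6, 8, 2 → best response Middle.
Agent 2 against Up: payoffs 7, 1 → best response West.
Agent 2 against Middle: payoffs 6, 9 → best response East.
Agent 2 against Down: payoffs 7, 2 → best response West.
Mutual best responses: (Middle, East); (Down, West).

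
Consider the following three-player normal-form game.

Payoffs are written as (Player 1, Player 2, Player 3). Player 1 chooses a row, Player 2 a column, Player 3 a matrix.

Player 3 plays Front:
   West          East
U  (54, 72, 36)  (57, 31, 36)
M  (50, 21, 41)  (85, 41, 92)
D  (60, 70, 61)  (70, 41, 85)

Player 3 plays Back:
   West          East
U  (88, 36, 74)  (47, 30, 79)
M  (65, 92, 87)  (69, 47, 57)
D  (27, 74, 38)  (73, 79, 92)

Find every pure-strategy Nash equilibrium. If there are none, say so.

The pure Nash equilibria are (U, West, Back) and (M, East, Front) and (D, West, Front) and (D, East, Back).

Player 1 against (West, Front): payoffs 54, 50, 60 → best response D.
Player 1 against (West, Back): payoffs 88, 65, 27 → best response U.
Player 1 against (East, Front): payoffs 57, 85, 70 → best response M.
Player 1 against (East, Back): payoffs 47, 69, 73 → best response D.
Player 2 against (U, Front): payoffs 72, 31 → best response West.
Player 2 against (U, Back): payoffs 36, 30 → best response West.
Player 2 against (M, Front): payoffs 21, 41 → best response East.
Player 2 against (M, Back): payoffs 92, 47 → best response West.
Player 2 against (D, Front): payoffs 70, 41 → best response West.
Player 2 against (D, Back): payoffs 74, 79 → best response East.
Player 3 against (U, West): payoffs 36, 74 → best response Back.
Player 3 against (U, East): payoffs 36, 79 → best response Back.
Player 3 against (M, West): payoffs 41, 87 → best response Back.
Player 3 against (M, East): payoffs 92, 57 → best response Front.
Player 3 against (D, West): payoffs 61, 38 → best response Front.
Player 3 against (D, East): payoffs 85, 92 → best response Back.
Mutual best responses: (U, West, Back); (M, East, Front); (D, West, Front); (D, East, Back).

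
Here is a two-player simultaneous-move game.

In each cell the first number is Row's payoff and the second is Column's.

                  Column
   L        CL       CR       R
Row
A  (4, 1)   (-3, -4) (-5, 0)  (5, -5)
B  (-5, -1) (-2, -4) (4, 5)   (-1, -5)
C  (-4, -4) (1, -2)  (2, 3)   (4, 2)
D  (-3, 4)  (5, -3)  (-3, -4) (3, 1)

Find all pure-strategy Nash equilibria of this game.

Row against L: payoffs 4, -5, -4, -3 → best response A.
Row against CL: payoffs -3, -2, 1, 5 → best response D.
Row against CR: payoffs -5, 4, 2, -3 → best response B.
Row against R: payoffs 5, -1, 4, 3 → best response A.
Column against A: payoffs 1, -4, 0, -5 → best response L.
Column against B: payoffs -1, -4, 5, -5 → best response CR.
Column against C: payoffs -4, -2, 3, 2 → best response CR.
Column against D: payoffs 4, -3, -4, 1 → best response L.
Mutual best responses: (A, L); (B, CR).

Pure-strategy Nash equilibria: (A, L), (B, CR)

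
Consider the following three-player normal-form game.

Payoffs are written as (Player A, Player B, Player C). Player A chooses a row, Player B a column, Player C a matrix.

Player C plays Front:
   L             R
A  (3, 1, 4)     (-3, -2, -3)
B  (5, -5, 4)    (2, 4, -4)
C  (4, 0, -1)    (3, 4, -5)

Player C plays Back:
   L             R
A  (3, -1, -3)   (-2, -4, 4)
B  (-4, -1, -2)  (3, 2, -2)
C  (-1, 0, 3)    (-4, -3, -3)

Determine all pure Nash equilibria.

Player A against (L, Front): payoffs 3, 5, 4 → best response B.
Player A against (L, Back): payoffs 3, -4, -1 → best response A.
Player A against (R, Front): payoffs -3, 2, 3 → best response C.
Player A against (R, Back): payoffs -2, 3, -4 → best response B.
Player B against (A, Front): payoffs 1, -2 → best response L.
Player B against (A, Back): payoffs -1, -4 → best response L.
Player B against (B, Front): payoffs -5, 4 → best response R.
Player B against (B, Back): payoffs -1, 2 → best response R.
Player B against (C, Front): payoffs 0, 4 → best response R.
Player B against (C, Back): payoffs 0, -3 → best response L.
Player C against (A, L): payoffs 4, -3 → best response Front.
Player C against (A, R): payoffs -3, 4 → best response Back.
Player C against (B, L): payoffs 4, -2 → best response Front.
Player C against (B, R): payoffs -4, -2 → best response Back.
Player C against (C, L): payoffs -1, 3 → best response Back.
Player C against (C, R): payoffs -5, -3 → best response Back.
Mutual best responses: (B, R, Back).

Pure NE: (B, R, Back)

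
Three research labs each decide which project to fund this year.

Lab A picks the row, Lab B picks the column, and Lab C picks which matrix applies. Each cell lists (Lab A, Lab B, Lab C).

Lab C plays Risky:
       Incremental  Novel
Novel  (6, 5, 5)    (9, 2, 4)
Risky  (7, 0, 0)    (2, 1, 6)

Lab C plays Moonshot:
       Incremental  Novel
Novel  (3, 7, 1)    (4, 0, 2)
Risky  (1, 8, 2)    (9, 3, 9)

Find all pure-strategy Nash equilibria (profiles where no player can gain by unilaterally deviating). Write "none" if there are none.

Lab A against (Incremental, Risky): payoffs 6, 7 → best response Risky.
Lab A against (Incremental, Moonshot): payoffs 3, 1 → best response Novel.
Lab A against (Novel, Risky): payoffs 9, 2 → best response Novel.
Lab A against (Novel, Moonshot): payoffs 4, 9 → best response Risky.
Lab B against (Novel, Risky): payoffs 5, 2 → best response Incremental.
Lab B against (Novel, Moonshot): payoffs 7, 0 → best response Incremental.
Lab B against (Risky, Risky): payoffs 0, 1 → best response Novel.
Lab B against (Risky, Moonshot): payoffs 8, 3 → best response Incremental.
Lab C against (Novel, Incremental): payoffs 5, 1 → best response Risky.
Lab C against (Novel, Novel): payoffs 4, 2 → best response Risky.
Lab C against (Risky, Incremental): payoffs 0, 2 → best response Moonshot.
Lab C against (Risky, Novel): payoffs 6, 9 → best response Moonshot.
No profile is a mutual best response for all players.

No pure-strategy Nash equilibrium.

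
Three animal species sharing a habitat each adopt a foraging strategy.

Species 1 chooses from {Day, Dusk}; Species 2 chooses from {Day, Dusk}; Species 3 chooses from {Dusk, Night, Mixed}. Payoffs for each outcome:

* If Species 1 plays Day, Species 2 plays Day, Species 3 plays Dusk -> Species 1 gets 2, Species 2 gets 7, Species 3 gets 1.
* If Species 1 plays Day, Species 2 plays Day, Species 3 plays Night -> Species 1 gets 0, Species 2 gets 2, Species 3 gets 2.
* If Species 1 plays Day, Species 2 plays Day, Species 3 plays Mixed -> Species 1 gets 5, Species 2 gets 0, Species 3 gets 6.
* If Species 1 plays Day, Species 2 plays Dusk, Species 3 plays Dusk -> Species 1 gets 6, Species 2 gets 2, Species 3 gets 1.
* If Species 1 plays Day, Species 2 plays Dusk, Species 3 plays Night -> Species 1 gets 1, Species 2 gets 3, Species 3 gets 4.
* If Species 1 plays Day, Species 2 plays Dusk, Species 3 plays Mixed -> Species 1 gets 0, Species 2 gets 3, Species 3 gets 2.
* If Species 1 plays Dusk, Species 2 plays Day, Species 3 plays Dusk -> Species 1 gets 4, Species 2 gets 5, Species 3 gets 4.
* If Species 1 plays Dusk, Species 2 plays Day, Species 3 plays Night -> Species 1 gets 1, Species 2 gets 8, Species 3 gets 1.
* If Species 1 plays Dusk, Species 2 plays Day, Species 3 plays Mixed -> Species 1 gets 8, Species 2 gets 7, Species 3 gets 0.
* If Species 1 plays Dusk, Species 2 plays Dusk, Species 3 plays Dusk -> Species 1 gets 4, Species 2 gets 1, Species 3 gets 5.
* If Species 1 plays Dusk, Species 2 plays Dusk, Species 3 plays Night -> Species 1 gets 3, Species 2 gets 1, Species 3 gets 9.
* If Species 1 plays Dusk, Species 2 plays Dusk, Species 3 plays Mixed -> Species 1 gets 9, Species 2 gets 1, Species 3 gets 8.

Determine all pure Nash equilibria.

The unique pure-strategy Nash equilibrium is (Dusk, Day, Dusk).

Species 1 against (Day, Dusk): payoffs 2, 4 → best response Dusk.
Species 1 against (Day, Night): payoffs 0, 1 → best response Dusk.
Species 1 against (Day, Mixed): payoffs 5, 8 → best response Dusk.
Species 1 against (Dusk, Dusk): payoffs 6, 4 → best response Day.
Species 1 against (Dusk, Night): payoffs 1, 3 → best response Dusk.
Species 1 against (Dusk, Mixed): payoffs 0, 9 → best response Dusk.
Species 2 against (Day, Dusk): payoffs 7, 2 → best response Day.
Species 2 against (Day, Night): payoffs 2, 3 → best response Dusk.
Species 2 against (Day, Mixed): payoffs 0, 3 → best response Dusk.
Species 2 against (Dusk, Dusk): payoffs 5, 1 → best response Day.
Species 2 against (Dusk, Night): payoffs 8, 1 → best response Day.
Species 2 against (Dusk, Mixed): payoffs 7, 1 → best response Day.
Species 3 against (Day, Day): payoffs 1, 2, 6 → best response Mixed.
Species 3 against (Day, Dusk): payoffs 1, 4, 2 → best response Night.
Species 3 against (Dusk, Day): payoffs 4, 1, 0 → best response Dusk.
Species 3 against (Dusk, Dusk): payoffs 5, 9, 8 → best response Night.
Mutual best responses: (Dusk, Day, Dusk).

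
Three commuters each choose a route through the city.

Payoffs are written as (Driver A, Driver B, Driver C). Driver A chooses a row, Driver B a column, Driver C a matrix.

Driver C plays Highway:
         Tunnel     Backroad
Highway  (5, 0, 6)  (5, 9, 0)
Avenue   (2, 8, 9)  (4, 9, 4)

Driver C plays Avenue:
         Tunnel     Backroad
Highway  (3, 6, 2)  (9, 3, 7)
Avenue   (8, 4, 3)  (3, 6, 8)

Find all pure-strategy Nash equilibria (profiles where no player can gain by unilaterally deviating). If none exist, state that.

Driver A against (Tunnel, Highway): payoffs 5, 2 → best response Highway.
Driver A against (Tunnel, Avenue): payoffs 3, 8 → best response Avenue.
Driver A against (Backroad, Highway): payoffs 5, 4 → best response Highway.
Driver A against (Backroad, Avenue): payoffs 9, 3 → best response Highway.
Driver B against (Highway, Highway): payoffs 0, 9 → best response Backroad.
Driver B against (Highway, Avenue): payoffs 6, 3 → best response Tunnel.
Driver B against (Avenue, Highway): payoffs 8, 9 → best response Backroad.
Driver B against (Avenue, Avenue): payoffs 4, 6 → best response Backroad.
Driver C against (Highway, Tunnel): payoffs 6, 2 → best response Highway.
Driver C against (Highway, Backroad): payoffs 0, 7 → best response Avenue.
Driver C against (Avenue, Tunnel): payoffs 9, 3 → best response Highway.
Driver C against (Avenue, Backroad): payoffs 4, 8 → best response Avenue.
No profile is a mutual best response for all players.

There is no pure-strategy Nash equilibrium.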